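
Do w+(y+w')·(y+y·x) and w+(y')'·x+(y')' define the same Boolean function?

E1: w+(y+w')·(y+y·x)
    = w+(y+w')·y   — absorption
    = w+y   — absorption
E2: w+(y')'·x+(y')'
    = w+(y')'   — absorption
    = w+y   — double negation
Both reduce to w+y, so they are equivalent.

Yes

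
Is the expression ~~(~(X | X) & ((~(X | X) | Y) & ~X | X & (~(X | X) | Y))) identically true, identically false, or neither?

neither

~~(~(X | X) & ((~(X | X) | Y) & ~X | X & (~(X | X) | Y)))
= ~~(~(X | X) & (~(X | X) | Y))   (distribution)
= ~~~(X | X)   (absorption)
= ~(X | X)   (double negation)
= ~X   (idempotence)
This depends on X, so it is not a constant.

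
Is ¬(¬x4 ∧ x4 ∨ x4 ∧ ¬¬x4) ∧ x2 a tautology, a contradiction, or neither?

neither

¬(¬x4 ∧ x4 ∨ x4 ∧ ¬¬x4) ∧ x2
= ¬(¬x4 ∧ x4 ∨ x4 ∧ x4) ∧ x2   — double negation
= ¬x4 ∧ x2   — distribution
This depends on x2, x4, so it is not a constant.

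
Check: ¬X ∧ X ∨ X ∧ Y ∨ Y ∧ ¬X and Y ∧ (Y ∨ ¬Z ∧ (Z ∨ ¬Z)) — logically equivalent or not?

E1: ¬X ∧ X ∨ X ∧ Y ∨ Y ∧ ¬X
    = ¬X ∧ X ∨ Y   [distribution]
    = Y   [complement / identity]
E2: Y ∧ (Y ∨ ¬Z ∧ (Z ∨ ¬Z))
    = Y ∧ (Y ∨ ¬Z)   [complement / identity]
    = Y   [absorption]
Both reduce to Y, so they are equivalent.

Yes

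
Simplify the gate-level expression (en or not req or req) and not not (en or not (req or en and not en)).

(en or not req or req) and not not (en or not (req or en and not en))
= (en or not req or req) and (en or not (req or en and not en))   — double negation
= (en or not req or req) and (en or not req)   — complement / identity
= en or not req   — absorption

en or not req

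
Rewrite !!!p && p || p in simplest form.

p

!!!p && p || p
= !p && p || p
= p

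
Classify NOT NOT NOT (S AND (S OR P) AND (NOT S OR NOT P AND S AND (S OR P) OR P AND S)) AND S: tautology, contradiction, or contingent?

contradiction

NOT NOT NOT (S AND (S OR P) AND (NOT S OR NOT P AND S AND (S OR P) OR P AND S)) AND S
= NOT NOT NOT (S AND (S OR P) AND (NOT S OR NOT P AND S OR P AND S)) AND S   — absorption
= NOT NOT NOT (S AND (S OR P) AND (NOT S OR S)) AND S   — distribution
= NOT (S AND (S OR P) AND (NOT S OR S)) AND S   — double negation
= NOT (S AND (S OR P)) AND S   — complement / identity
= NOT S AND S   — absorption
= FALSE   — complement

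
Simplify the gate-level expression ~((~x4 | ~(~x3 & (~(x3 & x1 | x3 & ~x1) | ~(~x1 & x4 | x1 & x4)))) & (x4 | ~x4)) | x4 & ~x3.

x4 & ~x3

~((~x4 | ~(~x3 & (~(x3 & x1 | x3 & ~x1) | ~(~x1 & x4 | x1 & x4)))) & (x4 | ~x4)) | x4 & ~x3
= ~((~x4 | ~(~x3 & (~x3 | ~(~x1 & x4 | x1 & x4)))) & (x4 | ~x4)) | x4 & ~x3   [distribution]
= ~(~x4 | ~(~x3 & (~x3 | ~(~x1 & x4 | x1 & x4)))) | x4 & ~x3   [complement / identity]
= ~(~x4 | ~(~x3 & (~x3 | ~x4))) | x4 & ~x3   [distribution]
= ~(~x4 | ~~x3) | x4 & ~x3   [absorption]
= x4 & ~x3 | x4 & ~x3   [De Morgan]
= x4 & ~x3   [idempotence]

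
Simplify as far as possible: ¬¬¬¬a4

¬¬¬¬a4
= ¬¬a4   — double negation
= a4   — double negation

a4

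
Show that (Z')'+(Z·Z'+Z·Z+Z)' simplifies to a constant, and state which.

1

(Z')'+(Z·Z'+Z·Z+Z)'
= (Z')'+(Z+Z)'
= (Z')'+Z'
= Z+Z'
= 1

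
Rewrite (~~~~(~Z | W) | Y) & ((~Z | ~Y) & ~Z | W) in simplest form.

(~~~~(~Z | W) | Y) & ((~Z | ~Y) & ~Z | W)
= (~~~~(~Z | W) | Y) & (~Z | W)
= (~~(~Z | W) | Y) & (~Z | W)
= (~Z | W | Y) & (~Z | W)
= ~Z | W

~Z | W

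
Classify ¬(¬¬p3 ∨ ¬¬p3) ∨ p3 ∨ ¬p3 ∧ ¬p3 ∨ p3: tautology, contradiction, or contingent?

tautology

¬(¬¬p3 ∨ ¬¬p3) ∨ p3 ∨ ¬p3 ∧ ¬p3 ∨ p3
= ¬p3 ∧ ¬p3 ∨ p3 ∨ ¬p3 ∧ ¬p3 ∨ p3   [De Morgan]
= ¬p3 ∧ ¬p3 ∨ p3   [idempotence]
= ¬p3 ∨ p3   [idempotence]
= True   [complement]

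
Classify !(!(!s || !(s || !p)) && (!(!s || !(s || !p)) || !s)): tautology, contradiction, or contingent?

contingent

!(!(!s || !(s || !p)) && (!(!s || !(s || !p)) || !s))
= !!(!s || !(s || !p))
= !(s && (s || !p))
= !s
This depends on s, so it is not a constant.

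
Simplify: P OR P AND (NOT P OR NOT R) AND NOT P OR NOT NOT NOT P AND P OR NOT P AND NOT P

TRUE

P OR P AND (NOT P OR NOT R) AND NOT P OR NOT NOT NOT P AND P OR NOT P AND NOT P
= P OR P AND (NOT P OR NOT R) AND NOT P OR NOT P AND P OR NOT P AND NOT P
= P OR P AND (NOT P OR NOT R) AND NOT P OR NOT P
= P OR P AND NOT P OR NOT P
= P OR NOT P
= TRUE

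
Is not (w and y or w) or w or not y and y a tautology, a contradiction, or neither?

tautology

not (w and y or w) or w or not y and y
= not (w and y or w) or w   (complement / identity)
= not w or w   (absorption)
= True   (complement)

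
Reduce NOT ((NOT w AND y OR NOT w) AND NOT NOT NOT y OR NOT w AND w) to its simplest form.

NOT ((NOT w AND y OR NOT w) AND NOT NOT NOT y OR NOT w AND w)
= NOT ((NOT w AND y OR NOT w) AND NOT NOT NOT y)   (complement / identity)
= NOT ((NOT w AND y OR NOT w) AND NOT y)   (double negation)
= NOT (NOT w AND NOT y)   (absorption)
= w OR y   (De Morgan)

w OR y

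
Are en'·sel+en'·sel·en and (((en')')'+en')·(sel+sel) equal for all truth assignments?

E1: en'·sel+en'·sel·en
    = en'·sel   [absorption]
E2: (((en')')'+en')·(sel+sel)
    = (en'+en')·(sel+sel)   [double negation]
    = en'·(sel+sel)   [idempotence]
    = en'·sel   [idempotence]
Both reduce to en'·sel, so they are equivalent.

Yes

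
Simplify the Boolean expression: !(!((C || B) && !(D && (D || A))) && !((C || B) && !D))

!(!((C || B) && !(D && (D || A))) && !((C || B) && !D))
= (C || B) && !(D && (D || A)) || (C || B) && !D
= (C || B) && !D || (C || B) && !D
= (C || B) && !D

(C || B) && !D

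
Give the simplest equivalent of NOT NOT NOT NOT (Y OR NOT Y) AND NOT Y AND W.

NOT NOT NOT NOT (Y OR NOT Y) AND NOT Y AND W
= NOT NOT (Y OR NOT Y) AND NOT Y AND W
= (Y OR NOT Y) AND NOT Y AND W
= NOT Y AND W

NOT Y AND W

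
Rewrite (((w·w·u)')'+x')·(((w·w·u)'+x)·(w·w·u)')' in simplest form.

(((w·w·u)')'+x')·(((w·w·u)'+x)·(w·w·u)')'
= (((w·w·u)')'+x')·((w·w·u)')'   [absorption]
= ((w·w·u)')'   [absorption]
= ((w·u)')'   [idempotence]
= w·u   [double negation]

w·u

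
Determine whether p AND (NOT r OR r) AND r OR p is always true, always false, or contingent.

contingent

p AND (NOT r OR r) AND r OR p
= p AND r OR p   (complement / identity)
= p   (absorption)
This depends on p, so it is not a constant.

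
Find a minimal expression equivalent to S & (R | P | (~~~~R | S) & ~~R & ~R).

S & (R | P)

S & (R | P | (~~~~R | S) & ~~R & ~R)
= S & (R | P | (~~R | S) & ~~R & ~R)   (double negation)
= S & (R | P | ~~R & ~R)   (absorption)
= S & (R | P | R & ~R)   (double negation)
= S & (R | P)   (complement / identity)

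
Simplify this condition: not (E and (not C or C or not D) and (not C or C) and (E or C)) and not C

not E and not C

not (E and (not C or C or not D) and (not C or C) and (E or C)) and not C
= not (E and (not C or C) and (E or C)) and not C   [absorption]
= not (E and (E or C)) and not C   [complement / identity]
= not E and not C   [absorption]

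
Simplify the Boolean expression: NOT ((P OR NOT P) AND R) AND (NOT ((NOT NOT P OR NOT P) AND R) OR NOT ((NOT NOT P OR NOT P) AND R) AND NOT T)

NOT R

NOT ((P OR NOT P) AND R) AND (NOT ((NOT NOT P OR NOT P) AND R) OR NOT ((NOT NOT P OR NOT P) AND R) AND NOT T)
= NOT ((P OR NOT P) AND R) AND NOT ((NOT NOT P OR NOT P) AND R)   (absorption)
= NOT ((P OR NOT P) AND R) AND NOT ((P OR NOT P) AND R)   (double negation)
= NOT ((P OR NOT P) AND R)   (idempotence)
= NOT R   (complement / identity)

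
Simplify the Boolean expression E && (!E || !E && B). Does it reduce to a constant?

E && (!E || !E && B)
= E && !E   (absorption)
= false   (complement)

false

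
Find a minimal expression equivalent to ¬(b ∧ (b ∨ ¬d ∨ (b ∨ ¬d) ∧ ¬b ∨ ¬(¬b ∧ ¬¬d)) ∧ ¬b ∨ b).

¬b

¬(b ∧ (b ∨ ¬d ∨ (b ∨ ¬d) ∧ ¬b ∨ ¬(¬b ∧ ¬¬d)) ∧ ¬b ∨ b)
= ¬(b ∧ (b ∨ ¬d ∨ (b ∨ ¬d) ∧ ¬b ∨ b ∨ ¬d) ∧ ¬b ∨ b)
= ¬(b ∧ (b ∨ ¬d ∨ b ∨ ¬d) ∧ ¬b ∨ b)
= ¬(b ∧ (b ∨ ¬d) ∧ ¬b ∨ b)
= ¬(b ∧ ¬b ∨ b)
= ¬b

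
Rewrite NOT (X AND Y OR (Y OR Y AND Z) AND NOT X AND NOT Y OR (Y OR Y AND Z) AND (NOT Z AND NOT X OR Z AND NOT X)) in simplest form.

NOT Y

NOT (X AND Y OR (Y OR Y AND Z) AND NOT X AND NOT Y OR (Y OR Y AND Z) AND (NOT Z AND NOT X OR Z AND NOT X))
= NOT (X AND Y OR (Y OR Y AND Z) AND NOT X AND NOT Y OR (Y OR Y AND Z) AND NOT X)   — distribution
= NOT (X AND Y OR (Y OR Y AND Z) AND NOT X)   — absorption
= NOT (X AND Y OR Y AND NOT X)   — absorption
= NOT Y   — distribution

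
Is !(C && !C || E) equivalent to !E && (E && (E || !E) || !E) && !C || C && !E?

E1: !(C && !C || E)
    = !E   [complement / identity]
E2: !E && (E && (E || !E) || !E) && !C || C && !E
    = !E && (E || !E) && !C || C && !E   [complement / identity]
    = !E && !C || C && !E   [complement / identity]
    = !E   [distribution]
Both reduce to !E, so they are equivalent.

Yes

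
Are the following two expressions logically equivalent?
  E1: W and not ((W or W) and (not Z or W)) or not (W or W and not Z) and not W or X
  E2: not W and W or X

E1: W and not ((W or W) and (not Z or W)) or not (W or W and not Z) and not W or X
    = W and not (W or W and not Z) or not (W or W and not Z) and not W or X
    = not (W or W and not Z) or X
    = not W or X
E2: not W and W or X
    = X
These differ: at W=0, X=0, Z=0, E1 = 1 but E2 = 0.

No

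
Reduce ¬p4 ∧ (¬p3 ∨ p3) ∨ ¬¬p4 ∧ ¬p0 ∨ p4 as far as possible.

¬p4 ∧ (¬p3 ∨ p3) ∨ ¬¬p4 ∧ ¬p0 ∨ p4
= ¬p4 ∨ ¬¬p4 ∧ ¬p0 ∨ p4   (complement / identity)
= ¬p4 ∨ p4 ∧ ¬p0 ∨ p4   (double negation)
= ¬p4 ∨ p4   (absorption)
= True   (complement)

True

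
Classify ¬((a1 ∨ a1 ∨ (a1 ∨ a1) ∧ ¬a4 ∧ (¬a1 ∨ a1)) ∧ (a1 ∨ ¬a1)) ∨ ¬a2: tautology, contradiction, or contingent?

¬((a1 ∨ a1 ∨ (a1 ∨ a1) ∧ ¬a4 ∧ (¬a1 ∨ a1)) ∧ (a1 ∨ ¬a1)) ∨ ¬a2
= ¬((a1 ∨ a1 ∨ (a1 ∨ a1) ∧ ¬a4) ∧ (a1 ∨ ¬a1)) ∨ ¬a2   — complement / identity
= ¬((a1 ∨ a1) ∧ (a1 ∨ ¬a1)) ∨ ¬a2   — absorption
= ¬(a1 ∧ (a1 ∨ ¬a1)) ∨ ¬a2   — idempotence
= ¬a1 ∨ ¬a2   — complement / identity
This depends on a1, a2, so it is not a constant.

contingent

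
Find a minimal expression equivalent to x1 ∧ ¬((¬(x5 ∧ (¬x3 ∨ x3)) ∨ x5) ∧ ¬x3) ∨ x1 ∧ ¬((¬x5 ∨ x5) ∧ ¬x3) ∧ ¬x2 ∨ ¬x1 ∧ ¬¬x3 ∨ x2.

x3 ∨ x2

x1 ∧ ¬((¬(x5 ∧ (¬x3 ∨ x3)) ∨ x5) ∧ ¬x3) ∨ x1 ∧ ¬((¬x5 ∨ x5) ∧ ¬x3) ∧ ¬x2 ∨ ¬x1 ∧ ¬¬x3 ∨ x2
= x1 ∧ ¬((¬x5 ∨ x5) ∧ ¬x3) ∨ x1 ∧ ¬((¬x5 ∨ x5) ∧ ¬x3) ∧ ¬x2 ∨ ¬x1 ∧ ¬¬x3 ∨ x2   [complement / identity]
= x1 ∧ ¬((¬x5 ∨ x5) ∧ ¬x3) ∨ ¬x1 ∧ ¬¬x3 ∨ x2   [absorption]
= x1 ∧ ¬¬x3 ∨ ¬x1 ∧ ¬¬x3 ∨ x2   [complement / identity]
= ¬¬x3 ∨ x2   [distribution]
= x3 ∨ x2   [double negation]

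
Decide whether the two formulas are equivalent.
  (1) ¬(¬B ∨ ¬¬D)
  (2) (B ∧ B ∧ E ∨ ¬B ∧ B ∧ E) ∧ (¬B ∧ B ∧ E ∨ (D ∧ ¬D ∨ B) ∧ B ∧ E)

E1: ¬(¬B ∨ ¬¬D)
    = B ∧ ¬D   (De Morgan)
E2: (B ∧ B ∧ E ∨ ¬B ∧ B ∧ E) ∧ (¬B ∧ B ∧ E ∨ (D ∧ ¬D ∨ B) ∧ B ∧ E)
    = B ∧ B ∧ E ∧ (D ∧ ¬D ∨ B) ∧ B ∧ E ∨ ¬B ∧ B ∧ E   (distribution)
    = B ∧ B ∧ E ∧ B ∧ B ∧ E ∨ ¬B ∧ B ∧ E   (complement / identity)
    = B ∧ B ∧ E ∨ ¬B ∧ B ∧ E   (idempotence)
    = B ∧ E   (distribution)
These differ: at B=1, D=0, E=0, E1 = 1 but E2 = 0.

No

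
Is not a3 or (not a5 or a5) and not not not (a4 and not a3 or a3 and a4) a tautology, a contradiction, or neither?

not a3 or (not a5 or a5) and not not not (a4 and not a3 or a3 and a4)
= not a3 or not not not (a4 and not a3 or a3 and a4)
= not a3 or not not not a4
= not a3 or not a4
This depends on a3, a4, so it is not a constant.

neither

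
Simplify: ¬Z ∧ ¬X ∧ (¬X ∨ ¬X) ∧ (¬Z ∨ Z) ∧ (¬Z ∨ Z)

¬Z ∧ ¬X ∧ (¬X ∨ ¬X) ∧ (¬Z ∨ Z) ∧ (¬Z ∨ Z)
= ¬Z ∧ ¬X ∧ ¬X ∧ (¬Z ∨ Z) ∧ (¬Z ∨ Z)   (idempotence)
= ¬Z ∧ ¬X ∧ ¬X ∧ (¬Z ∨ Z)   (complement / identity)
= ¬Z ∧ ¬X ∧ ¬X   (complement / identity)
= ¬Z ∧ ¬X   (idempotence)

¬Z ∧ ¬X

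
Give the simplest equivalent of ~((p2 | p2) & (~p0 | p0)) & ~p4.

~p2 & ~p4

~((p2 | p2) & (~p0 | p0)) & ~p4
= ~(p2 | p2) & ~p4
= ~p2 & ~p4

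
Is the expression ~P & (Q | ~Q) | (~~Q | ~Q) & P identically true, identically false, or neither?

identically true

~P & (Q | ~Q) | (~~Q | ~Q) & P
= ~P & (Q | ~Q) | (Q | ~Q) & P   (double negation)
= Q | ~Q   (distribution)
= 1   (complement)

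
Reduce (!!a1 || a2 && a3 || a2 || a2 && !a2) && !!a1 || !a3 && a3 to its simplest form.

(!!a1 || a2 && a3 || a2 || a2 && !a2) && !!a1 || !a3 && a3
= (!!a1 || a2 || a2 && !a2) && !!a1 || !a3 && a3   — absorption
= (!!a1 || a2) && !!a1 || !a3 && a3   — complement / identity
= (!!a1 || a2) && !!a1   — complement / identity
= !!a1   — absorption
= a1   — double negation

a1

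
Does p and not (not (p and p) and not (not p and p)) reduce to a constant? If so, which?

no

p and not (not (p and p) and not (not p and p))
= p and (p and p or not p and p)
= p and p
= p
This depends on p, so it is not a constant.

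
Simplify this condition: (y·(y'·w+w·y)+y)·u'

(y·(y'·w+w·y)+y)·u'
= (y·w+y)·u'   — distribution
= y·u'   — absorption

y·u'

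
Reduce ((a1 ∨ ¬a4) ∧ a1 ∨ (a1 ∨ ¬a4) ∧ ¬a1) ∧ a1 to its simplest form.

a1

((a1 ∨ ¬a4) ∧ a1 ∨ (a1 ∨ ¬a4) ∧ ¬a1) ∧ a1
= (a1 ∨ ¬a4) ∧ a1
= a1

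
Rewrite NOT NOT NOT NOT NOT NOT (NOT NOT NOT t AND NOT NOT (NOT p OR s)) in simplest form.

NOT NOT NOT NOT NOT NOT (NOT NOT NOT t AND NOT NOT (NOT p OR s))
= NOT NOT NOT NOT (NOT NOT NOT t AND NOT NOT (NOT p OR s))   (double negation)
= NOT NOT NOT (NOT NOT t OR NOT (NOT p OR s))   (De Morgan)
= NOT (NOT NOT t OR NOT (NOT p OR s))   (double negation)
= NOT t AND (NOT p OR s)   (De Morgan)

NOT t AND (NOT p OR s)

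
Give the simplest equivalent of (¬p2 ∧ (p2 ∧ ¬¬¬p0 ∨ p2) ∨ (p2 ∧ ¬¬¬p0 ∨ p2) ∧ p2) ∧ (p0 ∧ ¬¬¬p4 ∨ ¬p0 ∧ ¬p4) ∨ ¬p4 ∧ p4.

p2 ∧ ¬p4

(¬p2 ∧ (p2 ∧ ¬¬¬p0 ∨ p2) ∨ (p2 ∧ ¬¬¬p0 ∨ p2) ∧ p2) ∧ (p0 ∧ ¬¬¬p4 ∨ ¬p0 ∧ ¬p4) ∨ ¬p4 ∧ p4
= (p2 ∧ ¬¬¬p0 ∨ p2) ∧ (p0 ∧ ¬¬¬p4 ∨ ¬p0 ∧ ¬p4) ∨ ¬p4 ∧ p4
= (p2 ∧ ¬¬¬p0 ∨ p2) ∧ (p0 ∧ ¬p4 ∨ ¬p0 ∧ ¬p4) ∨ ¬p4 ∧ p4
= (p2 ∧ ¬¬¬p0 ∨ p2) ∧ ¬p4 ∨ ¬p4 ∧ p4
= (p2 ∧ ¬¬¬p0 ∨ p2) ∧ ¬p4
= (p2 ∧ ¬p0 ∨ p2) ∧ ¬p4
= p2 ∧ ¬p4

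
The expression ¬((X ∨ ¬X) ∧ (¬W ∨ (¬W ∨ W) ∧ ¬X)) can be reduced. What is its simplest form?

W ∧ X

¬((X ∨ ¬X) ∧ (¬W ∨ (¬W ∨ W) ∧ ¬X))
= ¬(¬W ∨ (¬W ∨ W) ∧ ¬X)   (complement / identity)
= ¬(¬W ∨ ¬X)   (complement / identity)
= W ∧ X   (De Morgan)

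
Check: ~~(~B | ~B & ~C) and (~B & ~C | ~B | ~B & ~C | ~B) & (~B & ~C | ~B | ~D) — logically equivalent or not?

E1: ~~(~B | ~B & ~C)
    = ~~~B   [absorption]
    = ~B   [double negation]
E2: (~B & ~C | ~B | ~B & ~C | ~B) & (~B & ~C | ~B | ~D)
    = ~B & ~C | ~B | (~B & ~C | ~B) & ~D   [distribution]
    = ~B & ~C | ~B   [absorption]
    = ~B   [absorption]
Both reduce to ~B, so they are equivalent.

Yes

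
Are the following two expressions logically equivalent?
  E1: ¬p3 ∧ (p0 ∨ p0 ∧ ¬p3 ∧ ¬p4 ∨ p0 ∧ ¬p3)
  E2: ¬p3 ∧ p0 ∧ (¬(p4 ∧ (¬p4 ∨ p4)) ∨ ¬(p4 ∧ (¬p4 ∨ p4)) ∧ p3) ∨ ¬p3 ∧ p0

Yes

E1: ¬p3 ∧ (p0 ∨ p0 ∧ ¬p3 ∧ ¬p4 ∨ p0 ∧ ¬p3)
    = ¬p3 ∧ (p0 ∨ p0 ∧ ¬p3)   — absorption
    = ¬p3 ∧ p0   — absorption
E2: ¬p3 ∧ p0 ∧ (¬(p4 ∧ (¬p4 ∨ p4)) ∨ ¬(p4 ∧ (¬p4 ∨ p4)) ∧ p3) ∨ ¬p3 ∧ p0
    = ¬p3 ∧ p0 ∧ ¬(p4 ∧ (¬p4 ∨ p4)) ∨ ¬p3 ∧ p0   — absorption
    = ¬p3 ∧ p0 ∧ ¬p4 ∨ ¬p3 ∧ p0   — complement / identity
    = ¬p3 ∧ p0   — absorption
Both reduce to ¬p3 ∧ p0, so they are equivalent.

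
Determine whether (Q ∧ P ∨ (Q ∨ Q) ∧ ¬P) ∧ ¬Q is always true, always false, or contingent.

always false

(Q ∧ P ∨ (Q ∨ Q) ∧ ¬P) ∧ ¬Q
= (Q ∧ P ∨ Q ∧ ¬P) ∧ ¬Q   (idempotence)
= Q ∧ ¬Q   (distribution)
= False   (complement)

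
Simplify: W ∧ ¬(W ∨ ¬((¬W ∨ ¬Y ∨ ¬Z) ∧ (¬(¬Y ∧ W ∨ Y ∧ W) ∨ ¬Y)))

False

W ∧ ¬(W ∨ ¬((¬W ∨ ¬Y ∨ ¬Z) ∧ (¬(¬Y ∧ W ∨ Y ∧ W) ∨ ¬Y)))
= W ∧ ¬(W ∨ ¬((¬W ∨ ¬Y ∨ ¬Z) ∧ (¬W ∨ ¬Y)))   (distribution)
= W ∧ ¬(W ∨ ¬(¬W ∨ ¬Y))   (absorption)
= W ∧ ¬(W ∨ W ∧ Y)   (De Morgan)
= W ∧ ¬W   (absorption)
= False   (complement)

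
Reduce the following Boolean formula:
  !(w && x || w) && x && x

!(w && x || w) && x && x
= !w && x && x   — absorption
= !w && x   — idempotence

!w && x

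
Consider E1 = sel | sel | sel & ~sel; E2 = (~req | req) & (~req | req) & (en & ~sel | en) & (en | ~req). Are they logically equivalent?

No

E1: sel | sel | sel & ~sel
    = sel | sel   — complement / identity
    = sel   — idempotence
E2: (~req | req) & (~req | req) & (en & ~sel | en) & (en | ~req)
    = (~req | req) & (~req | req) & en & (en | ~req)   — absorption
    = (~req | req) & (~req | req) & en   — absorption
    = (~req | req) & en   — complement / identity
    = en   — complement / identity
These differ: at en=1, req=0, sel=0, E1 = 0 but E2 = 1.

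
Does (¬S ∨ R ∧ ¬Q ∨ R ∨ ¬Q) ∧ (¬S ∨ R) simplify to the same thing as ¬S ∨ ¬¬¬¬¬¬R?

Yes

E1: (¬S ∨ R ∧ ¬Q ∨ R ∨ ¬Q) ∧ (¬S ∨ R)
    = (¬S ∨ R ∨ ¬Q) ∧ (¬S ∨ R)   [absorption]
    = ¬S ∨ R   [absorption]
E2: ¬S ∨ ¬¬¬¬¬¬R
    = ¬S ∨ ¬¬¬¬R   [double negation]
    = ¬S ∨ ¬¬R   [double negation]
    = ¬S ∨ R   [double negation]
Both reduce to ¬S ∨ R, so they are equivalent.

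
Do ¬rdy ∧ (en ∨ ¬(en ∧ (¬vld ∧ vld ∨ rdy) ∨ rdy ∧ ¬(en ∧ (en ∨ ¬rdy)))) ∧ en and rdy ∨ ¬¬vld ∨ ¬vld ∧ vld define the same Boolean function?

No

E1: ¬rdy ∧ (en ∨ ¬(en ∧ (¬vld ∧ vld ∨ rdy) ∨ rdy ∧ ¬(en ∧ (en ∨ ¬rdy)))) ∧ en
    = ¬rdy ∧ (en ∨ ¬(en ∧ (¬vld ∧ vld ∨ rdy) ∨ rdy ∧ ¬en)) ∧ en   [absorption]
    = ¬rdy ∧ (en ∨ ¬(en ∧ rdy ∨ rdy ∧ ¬en)) ∧ en   [complement / identity]
    = ¬rdy ∧ (en ∨ ¬rdy) ∧ en   [distribution]
    = ¬rdy ∧ en   [absorption]
E2: rdy ∨ ¬¬vld ∨ ¬vld ∧ vld
    = rdy ∨ vld ∨ ¬vld ∧ vld   [double negation]
    = rdy ∨ vld   [complement / identity]
These differ: at en=0, rdy=1, vld=1, E1 = 0 but E2 = 1.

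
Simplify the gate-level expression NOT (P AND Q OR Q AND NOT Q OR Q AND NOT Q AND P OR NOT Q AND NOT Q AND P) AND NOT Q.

NOT (P AND Q OR Q AND NOT Q OR Q AND NOT Q AND P OR NOT Q AND NOT Q AND P) AND NOT Q
= NOT (P AND Q OR Q AND NOT Q AND P OR NOT Q AND NOT Q AND P) AND NOT Q   (complement / identity)
= NOT (P AND Q OR NOT Q AND P) AND NOT Q   (distribution)
= NOT P AND NOT Q   (distribution)

NOT P AND NOT Q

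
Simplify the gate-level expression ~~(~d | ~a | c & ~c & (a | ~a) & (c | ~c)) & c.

(~d | ~a) & c

~~(~d | ~a | c & ~c & (a | ~a) & (c | ~c)) & c
= ~~(~d | ~a | c & ~c & (c | ~c)) & c   — complement / identity
= (~d | ~a | c & ~c & (c | ~c)) & c   — double negation
= (~d | ~a | c & ~c) & c   — complement / identity
= (~d | ~a) & c   — complement / identity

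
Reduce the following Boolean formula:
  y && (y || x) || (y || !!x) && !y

y && (y || x) || (y || !!x) && !y
= y && (y || x) || (y || x) && !y
= y || x

y || x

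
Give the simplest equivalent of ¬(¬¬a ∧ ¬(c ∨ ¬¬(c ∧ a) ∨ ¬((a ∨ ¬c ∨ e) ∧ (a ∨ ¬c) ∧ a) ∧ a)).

¬(¬¬a ∧ ¬(c ∨ ¬¬(c ∧ a) ∨ ¬((a ∨ ¬c ∨ e) ∧ (a ∨ ¬c) ∧ a) ∧ a))
= ¬(¬¬a ∧ ¬(c ∨ ¬¬(c ∧ a) ∨ ¬((a ∨ ¬c) ∧ a) ∧ a))
= ¬(¬¬a ∧ ¬(c ∨ ¬¬(c ∧ a) ∨ ¬a ∧ a))
= ¬(¬¬a ∧ ¬(c ∨ c ∧ a ∨ ¬a ∧ a))
= ¬a ∨ c ∨ c ∧ a ∨ ¬a ∧ a
= ¬a ∨ c ∨ c ∧ a
= ¬a ∨ c

¬a ∨ c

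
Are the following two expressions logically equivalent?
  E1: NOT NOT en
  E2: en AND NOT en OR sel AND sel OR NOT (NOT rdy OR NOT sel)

E1: NOT NOT en
    = en   (double negation)
E2: en AND NOT en OR sel AND sel OR NOT (NOT rdy OR NOT sel)
    = en AND NOT en OR sel AND sel OR rdy AND sel   (De Morgan)
    = sel AND sel OR rdy AND sel   (complement / identity)
    = (sel OR rdy) AND sel   (distribution)
    = sel   (absorption)
These differ: at en=0, rdy=1, sel=1, E1 = 0 but E2 = 1.

No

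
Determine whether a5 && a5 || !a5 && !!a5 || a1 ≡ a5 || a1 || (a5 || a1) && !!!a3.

E1: a5 && a5 || !a5 && !!a5 || a1
    = a5 && a5 || !a5 && a5 || a1   (double negation)
    = a5 || a1   (distribution)
E2: a5 || a1 || (a5 || a1) && !!!a3
    = a5 || a1 || (a5 || a1) && !a3   (double negation)
    = a5 || a1   (absorption)
Both reduce to a5 || a1, so they are equivalent.

Yes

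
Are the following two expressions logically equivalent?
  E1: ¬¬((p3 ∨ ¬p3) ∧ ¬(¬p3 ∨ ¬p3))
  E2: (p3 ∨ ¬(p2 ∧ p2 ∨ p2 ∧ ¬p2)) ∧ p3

Yes

E1: ¬¬((p3 ∨ ¬p3) ∧ ¬(¬p3 ∨ ¬p3))
    = ¬¬¬(¬p3 ∨ ¬p3)   — complement / identity
    = ¬¬¬¬p3   — idempotence
    = ¬¬p3   — double negation
    = p3   — double negation
E2: (p3 ∨ ¬(p2 ∧ p2 ∨ p2 ∧ ¬p2)) ∧ p3
    = (p3 ∨ ¬p2) ∧ p3   — distribution
    = p3   — absorption
Both reduce to p3, so they are equivalent.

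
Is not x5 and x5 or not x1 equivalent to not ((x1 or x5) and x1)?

E1: not x5 and x5 or not x1
    = not x1   [complement / identity]
E2: not ((x1 or x5) and x1)
    = not x1   [absorption]
Both reduce to not x1, so they are equivalent.

Yes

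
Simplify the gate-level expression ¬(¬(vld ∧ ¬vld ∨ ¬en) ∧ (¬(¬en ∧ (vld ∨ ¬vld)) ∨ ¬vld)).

¬(¬(vld ∧ ¬vld ∨ ¬en) ∧ (¬(¬en ∧ (vld ∨ ¬vld)) ∨ ¬vld))
= ¬(¬(vld ∧ ¬vld ∨ ¬en) ∧ (¬¬en ∨ ¬vld))   — complement / identity
= ¬(¬¬en ∧ (¬¬en ∨ ¬vld))   — complement / identity
= ¬¬¬en   — absorption
= ¬en   — double negation

¬en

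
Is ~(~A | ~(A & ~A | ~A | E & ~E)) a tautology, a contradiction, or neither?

contradiction

~(~A | ~(A & ~A | ~A | E & ~E))
= ~(~A | ~(~A | E & ~E))   — complement / identity
= ~(~A | ~~A)   — complement / identity
= A & ~A   — De Morgan
= 0   — complement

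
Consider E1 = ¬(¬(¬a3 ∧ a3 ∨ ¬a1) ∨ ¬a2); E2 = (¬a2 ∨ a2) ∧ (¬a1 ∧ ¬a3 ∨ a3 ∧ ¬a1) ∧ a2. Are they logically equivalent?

E1: ¬(¬(¬a3 ∧ a3 ∨ ¬a1) ∨ ¬a2)
    = (¬a3 ∧ a3 ∨ ¬a1) ∧ a2
    = ¬a1 ∧ a2
E2: (¬a2 ∨ a2) ∧ (¬a1 ∧ ¬a3 ∨ a3 ∧ ¬a1) ∧ a2
    = (¬a1 ∧ ¬a3 ∨ a3 ∧ ¬a1) ∧ a2
    = ¬a1 ∧ a2
Both reduce to ¬a1 ∧ a2, so they are equivalent.

Yes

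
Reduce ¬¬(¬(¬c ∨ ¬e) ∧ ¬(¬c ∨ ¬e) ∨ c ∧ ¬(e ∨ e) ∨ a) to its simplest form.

¬¬(¬(¬c ∨ ¬e) ∧ ¬(¬c ∨ ¬e) ∨ c ∧ ¬(e ∨ e) ∨ a)
= ¬¬(¬(¬c ∨ ¬e) ∧ ¬(¬c ∨ ¬e) ∨ c ∧ ¬e ∨ a)   — idempotence
= ¬¬(¬(¬c ∨ ¬e) ∨ c ∧ ¬e ∨ a)   — idempotence
= ¬¬(c ∧ e ∨ c ∧ ¬e ∨ a)   — De Morgan
= c ∧ e ∨ c ∧ ¬e ∨ a   — double negation
= c ∨ a   — distribution

c ∨ a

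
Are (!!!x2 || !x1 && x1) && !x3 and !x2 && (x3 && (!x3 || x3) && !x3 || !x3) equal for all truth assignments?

Yes

E1: (!!!x2 || !x1 && x1) && !x3
    = !!!x2 && !x3
    = !x2 && !x3
E2: !x2 && (x3 && (!x3 || x3) && !x3 || !x3)
    = !x2 && (x3 && !x3 || !x3)
    = !x2 && !x3
Both reduce to !x2 && !x3, so they are equivalent.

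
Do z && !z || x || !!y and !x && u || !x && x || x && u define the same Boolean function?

No

E1: z && !z || x || !!y
    = x || !!y   — complement / identity
    = x || y   — double negation
E2: !x && u || !x && x || x && u
    = !x && u || x && u   — complement / identity
    = u   — distribution
These differ: at u=0, x=1, y=1, z=0, E1 = 1 but E2 = 0.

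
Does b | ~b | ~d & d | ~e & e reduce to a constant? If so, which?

yes, True

b | ~b | ~d & d | ~e & e
= b | ~b | ~e & e   (complement / identity)
= b | ~b   (complement / identity)
= 1   (complement)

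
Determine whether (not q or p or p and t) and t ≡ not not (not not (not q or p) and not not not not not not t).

Yes

E1: (not q or p or p and t) and t
    = (not q or p) and t
E2: not not (not not (not q or p) and not not not not not not t)
    = not not (not not (not q or p) and not not not not t)
    = not not (not not (not q or p) and not not t)
    = not (not (not q or p) or not t)
    = (not q or p) and t
Both reduce to (not q or p) and t, so they are equivalent.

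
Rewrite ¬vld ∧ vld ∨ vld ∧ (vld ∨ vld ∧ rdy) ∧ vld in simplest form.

vld

¬vld ∧ vld ∨ vld ∧ (vld ∨ vld ∧ rdy) ∧ vld
= ¬vld ∧ vld ∨ vld ∧ vld ∧ vld   — absorption
= ¬vld ∧ vld ∨ vld ∧ vld   — idempotence
= vld   — distribution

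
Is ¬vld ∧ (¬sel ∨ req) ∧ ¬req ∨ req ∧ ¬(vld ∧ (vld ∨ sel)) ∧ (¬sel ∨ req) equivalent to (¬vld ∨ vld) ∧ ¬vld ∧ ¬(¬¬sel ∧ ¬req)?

E1: ¬vld ∧ (¬sel ∨ req) ∧ ¬req ∨ req ∧ ¬(vld ∧ (vld ∨ sel)) ∧ (¬sel ∨ req)
    = ¬vld ∧ (¬sel ∨ req) ∧ ¬req ∨ req ∧ ¬vld ∧ (¬sel ∨ req)   [absorption]
    = ¬vld ∧ (¬sel ∨ req)   [distribution]
E2: (¬vld ∨ vld) ∧ ¬vld ∧ ¬(¬¬sel ∧ ¬req)
    = (¬vld ∨ vld) ∧ ¬vld ∧ (¬sel ∨ req)   [De Morgan]
    = ¬vld ∧ (¬sel ∨ req)   [complement / identity]
Both reduce to ¬vld ∧ (¬sel ∨ req), so they are equivalent.

Yes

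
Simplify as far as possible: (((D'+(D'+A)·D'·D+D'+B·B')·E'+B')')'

D'·E'+B'

(((D'+(D'+A)·D'·D+D'+B·B')·E'+B')')'
= (D'+(D'+A)·D'·D+D'+B·B')·E'+B'   (double negation)
= (D'+(D'+A)·D'·D+D')·E'+B'   (complement / identity)
= (D'+D'·D+D')·E'+B'   (absorption)
= (D'+D')·E'+B'   (complement / identity)
= D'·E'+B'   (idempotence)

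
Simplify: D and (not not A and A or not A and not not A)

D and (not not A and A or not A and not not A)
= D and not not A
= D and A

D and A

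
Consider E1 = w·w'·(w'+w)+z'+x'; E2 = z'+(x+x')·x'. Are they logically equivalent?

Yes

E1: w·w'·(w'+w)+z'+x'
    = w·w'+z'+x'   [complement / identity]
    = z'+x'   [complement / identity]
E2: z'+(x+x')·x'
    = z'+x'   [complement / identity]
Both reduce to z'+x', so they are equivalent.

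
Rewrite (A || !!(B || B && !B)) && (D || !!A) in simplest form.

(A || !!(B || B && !B)) && (D || !!A)
= (A || !!(B || B && !B)) && (D || A)   (double negation)
= (A || !!B) && (D || A)   (complement / identity)
= (A || B) && (D || A)   (double negation)
= B && D || A   (distribution)

B && D || A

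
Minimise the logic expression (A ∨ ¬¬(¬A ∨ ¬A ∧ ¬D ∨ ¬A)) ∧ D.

(A ∨ ¬¬(¬A ∨ ¬A ∧ ¬D ∨ ¬A)) ∧ D
= (A ∨ ¬¬(¬A ∨ ¬A)) ∧ D
= (A ∨ ¬A ∨ ¬A) ∧ D
= (A ∨ ¬A) ∧ D
= D

D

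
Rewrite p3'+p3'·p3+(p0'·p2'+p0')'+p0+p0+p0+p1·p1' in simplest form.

p3'+p3'·p3+(p0'·p2'+p0')'+p0+p0+p0+p1·p1'
= p3'+p3'·p3+(p0')'+p0+p0+p0+p1·p1'   — absorption
= p3'+p3'·p3+(p0')'+p0+p0+p0   — complement / identity
= p3'+p3'·p3+p0+p0+p0+p0   — double negation
= p3'+p0+p0+p0+p0   — complement / identity
= p3'+p0+p0   — idempotence
= p3'+p0   — idempotence

p3'+p0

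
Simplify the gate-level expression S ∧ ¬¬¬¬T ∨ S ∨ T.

S ∨ T

S ∧ ¬¬¬¬T ∨ S ∨ T
= S ∧ ¬¬T ∨ S ∨ T   (double negation)
= S ∧ T ∨ S ∨ T   (double negation)
= S ∨ T   (absorption)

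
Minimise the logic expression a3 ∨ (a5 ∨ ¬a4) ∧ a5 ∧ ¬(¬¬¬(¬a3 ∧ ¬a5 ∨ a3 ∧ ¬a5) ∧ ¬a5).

a3 ∨ (a5 ∨ ¬a4) ∧ a5 ∧ ¬(¬¬¬(¬a3 ∧ ¬a5 ∨ a3 ∧ ¬a5) ∧ ¬a5)
= a3 ∨ (a5 ∨ ¬a4) ∧ a5 ∧ (¬¬(¬a3 ∧ ¬a5 ∨ a3 ∧ ¬a5) ∨ a5)   (De Morgan)
= a3 ∨ (a5 ∨ ¬a4) ∧ a5 ∧ (¬a3 ∧ ¬a5 ∨ a3 ∧ ¬a5 ∨ a5)   (double negation)
= a3 ∨ (a5 ∨ ¬a4) ∧ a5 ∧ (¬a5 ∨ a5)   (distribution)
= a3 ∨ a5 ∧ (¬a5 ∨ a5)   (absorption)
= a3 ∨ a5   (complement / identity)

a3 ∨ a5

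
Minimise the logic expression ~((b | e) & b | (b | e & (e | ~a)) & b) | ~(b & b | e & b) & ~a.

~b

~((b | e) & b | (b | e & (e | ~a)) & b) | ~(b & b | e & b) & ~a
= ~((b | e) & b | (b | e) & b) | ~(b & b | e & b) & ~a   — absorption
= ~((b | e) & b) | ~(b & b | e & b) & ~a   — idempotence
= ~((b | e) & b) | ~((b | e) & b) & ~a   — distribution
= ~((b | e) & b)   — absorption
= ~b   — absorption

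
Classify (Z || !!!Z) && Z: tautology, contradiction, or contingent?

(Z || !!!Z) && Z
= (Z || !Z) && Z
= Z
This depends on Z, so it is not a constant.

contingent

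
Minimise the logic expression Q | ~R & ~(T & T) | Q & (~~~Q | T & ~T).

Q | ~R & ~(T & T) | Q & (~~~Q | T & ~T)
= Q | ~R & ~(T & T) | Q & (~Q | T & ~T)   — double negation
= Q | ~R & ~(T & T) | Q & ~Q   — complement / identity
= Q | ~R & ~T | Q & ~Q   — idempotence
= Q | ~R & ~T   — complement / identity

Q | ~R & ~T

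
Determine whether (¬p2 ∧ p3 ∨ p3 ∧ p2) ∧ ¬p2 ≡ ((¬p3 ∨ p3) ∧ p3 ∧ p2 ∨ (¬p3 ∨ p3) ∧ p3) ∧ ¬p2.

E1: (¬p2 ∧ p3 ∨ p3 ∧ p2) ∧ ¬p2
    = p3 ∧ ¬p2
E2: ((¬p3 ∨ p3) ∧ p3 ∧ p2 ∨ (¬p3 ∨ p3) ∧ p3) ∧ ¬p2
    = (¬p3 ∨ p3) ∧ p3 ∧ ¬p2
    = p3 ∧ ¬p2
Both reduce to p3 ∧ ¬p2, so they are equivalent.

Yes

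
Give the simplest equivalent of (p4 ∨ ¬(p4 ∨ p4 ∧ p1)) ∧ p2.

(p4 ∨ ¬(p4 ∨ p4 ∧ p1)) ∧ p2
= (p4 ∨ ¬p4) ∧ p2   (absorption)
= p2   (complement / identity)

p2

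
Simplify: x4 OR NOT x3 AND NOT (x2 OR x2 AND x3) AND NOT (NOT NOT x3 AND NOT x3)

x4 OR NOT x3 AND NOT x2

x4 OR NOT x3 AND NOT (x2 OR x2 AND x3) AND NOT (NOT NOT x3 AND NOT x3)
= x4 OR NOT x3 AND NOT (x2 OR x2 AND x3) AND (NOT x3 OR x3)   — De Morgan
= x4 OR NOT x3 AND NOT x2 AND (NOT x3 OR x3)   — absorption
= x4 OR NOT x3 AND NOT x2   — complement / identity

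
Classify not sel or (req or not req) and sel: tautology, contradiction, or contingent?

not sel or (req or not req) and sel
= not sel or sel   [complement / identity]
= True   [complement]

tautology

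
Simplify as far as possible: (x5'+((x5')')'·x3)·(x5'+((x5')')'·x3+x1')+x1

(x5'+((x5')')'·x3)·(x5'+((x5')')'·x3+x1')+x1
= x5'+((x5')')'·x3+x1   — absorption
= x5'+x5'·x3+x1   — double negation
= x5'+x1   — absorption

x5'+x1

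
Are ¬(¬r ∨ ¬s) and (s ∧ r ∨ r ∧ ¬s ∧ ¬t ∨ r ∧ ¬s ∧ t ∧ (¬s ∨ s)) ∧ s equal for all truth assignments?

E1: ¬(¬r ∨ ¬s)
    = r ∧ s   (De Morgan)
E2: (s ∧ r ∨ r ∧ ¬s ∧ ¬t ∨ r ∧ ¬s ∧ t ∧ (¬s ∨ s)) ∧ s
    = (s ∧ r ∨ r ∧ ¬s ∧ ¬t ∨ r ∧ ¬s ∧ t) ∧ s   (complement / identity)
    = (s ∧ r ∨ r ∧ ¬s) ∧ s   (distribution)
    = r ∧ s   (distribution)
Both reduce to r ∧ s, so they are equivalent.

Yes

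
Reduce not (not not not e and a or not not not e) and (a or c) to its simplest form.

not (not not not e and a or not not not e) and (a or c)
= not not not not e and (a or c)   [absorption]
= not not e and (a or c)   [double negation]
= e and (a or c)   [double negation]

e and (a or c)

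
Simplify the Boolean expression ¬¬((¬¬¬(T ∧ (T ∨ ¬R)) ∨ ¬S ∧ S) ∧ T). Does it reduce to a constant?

False

¬¬((¬¬¬(T ∧ (T ∨ ¬R)) ∨ ¬S ∧ S) ∧ T)
= ¬¬((¬(T ∧ (T ∨ ¬R)) ∨ ¬S ∧ S) ∧ T)   [double negation]
= ¬¬((¬T ∨ ¬S ∧ S) ∧ T)   [absorption]
= (¬T ∨ ¬S ∧ S) ∧ T   [double negation]
= ¬T ∧ T   [complement / identity]
= False   [complement]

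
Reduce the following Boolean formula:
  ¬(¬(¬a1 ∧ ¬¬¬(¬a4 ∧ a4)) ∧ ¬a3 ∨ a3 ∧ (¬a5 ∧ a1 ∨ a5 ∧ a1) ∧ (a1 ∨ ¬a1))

¬(¬(¬a1 ∧ ¬¬¬(¬a4 ∧ a4)) ∧ ¬a3 ∨ a3 ∧ (¬a5 ∧ a1 ∨ a5 ∧ a1) ∧ (a1 ∨ ¬a1))
= ¬(¬(¬a1 ∧ ¬¬¬(¬a4 ∧ a4)) ∧ ¬a3 ∨ a3 ∧ (¬a5 ∧ a1 ∨ a5 ∧ a1))   [complement / identity]
= ¬(¬(¬a1 ∧ ¬¬¬(¬a4 ∧ a4)) ∧ ¬a3 ∨ a3 ∧ a1)   [distribution]
= ¬(¬(¬a1 ∧ ¬(¬a4 ∧ a4)) ∧ ¬a3 ∨ a3 ∧ a1)   [double negation]
= ¬((a1 ∨ ¬a4 ∧ a4) ∧ ¬a3 ∨ a3 ∧ a1)   [De Morgan]
= ¬(a1 ∧ ¬a3 ∨ a3 ∧ a1)   [complement / identity]
= ¬a1   [distribution]

¬a1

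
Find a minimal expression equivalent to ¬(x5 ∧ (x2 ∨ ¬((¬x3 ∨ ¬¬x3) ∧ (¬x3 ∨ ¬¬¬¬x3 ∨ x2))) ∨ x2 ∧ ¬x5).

¬(x5 ∧ (x2 ∨ ¬((¬x3 ∨ ¬¬x3) ∧ (¬x3 ∨ ¬¬¬¬x3 ∨ x2))) ∨ x2 ∧ ¬x5)
= ¬(x5 ∧ (x2 ∨ ¬((¬x3 ∨ ¬¬x3) ∧ (¬x3 ∨ ¬¬x3 ∨ x2))) ∨ x2 ∧ ¬x5)   — double negation
= ¬(x5 ∧ (x2 ∨ ¬(¬x3 ∨ ¬¬x3)) ∨ x2 ∧ ¬x5)   — absorption
= ¬(x5 ∧ (x2 ∨ x3 ∧ ¬x3) ∨ x2 ∧ ¬x5)   — De Morgan
= ¬(x5 ∧ x2 ∨ x2 ∧ ¬x5)   — complement / identity
= ¬x2   — distribution

¬x2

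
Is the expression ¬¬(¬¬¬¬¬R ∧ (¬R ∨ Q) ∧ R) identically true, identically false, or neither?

¬¬(¬¬¬¬¬R ∧ (¬R ∨ Q) ∧ R)
= ¬¬(¬¬¬R ∧ (¬R ∨ Q) ∧ R)   [double negation]
= ¬¬¬R ∧ (¬R ∨ Q) ∧ R   [double negation]
= ¬R ∧ (¬R ∨ Q) ∧ R   [double negation]
= ¬R ∧ R   [absorption]
= False   [complement]

identically false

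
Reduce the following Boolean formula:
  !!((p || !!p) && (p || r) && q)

!!((p || !!p) && (p || r) && q)
= !!((p || p) && (p || r) && q)   (double negation)
= !!((p && r || p) && q)   (distribution)
= (p && r || p) && q   (double negation)
= p && q   (absorption)

p && q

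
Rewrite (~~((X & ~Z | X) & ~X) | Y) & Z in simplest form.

(~~((X & ~Z | X) & ~X) | Y) & Z
= ((X & ~Z | X) & ~X | Y) & Z   [double negation]
= (X & ~X | Y) & Z   [absorption]
= Y & Z   [complement / identity]

Y & Z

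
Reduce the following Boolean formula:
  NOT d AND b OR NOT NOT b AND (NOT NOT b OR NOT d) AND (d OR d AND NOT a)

NOT d AND b OR NOT NOT b AND (NOT NOT b OR NOT d) AND (d OR d AND NOT a)
= NOT d AND b OR NOT NOT b AND (d OR d AND NOT a)
= NOT d AND b OR b AND (d OR d AND NOT a)
= NOT d AND b OR b AND d
= b

b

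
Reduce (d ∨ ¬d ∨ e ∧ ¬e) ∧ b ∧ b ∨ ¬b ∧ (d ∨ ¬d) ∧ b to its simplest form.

b

(d ∨ ¬d ∨ e ∧ ¬e) ∧ b ∧ b ∨ ¬b ∧ (d ∨ ¬d) ∧ b
= (d ∨ ¬d) ∧ b ∧ b ∨ ¬b ∧ (d ∨ ¬d) ∧ b   — complement / identity
= (d ∨ ¬d) ∧ b   — distribution
= b   — complement / identity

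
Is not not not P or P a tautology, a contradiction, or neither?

tautology

not not not P or P
= not P or P   — double negation
= True   — complement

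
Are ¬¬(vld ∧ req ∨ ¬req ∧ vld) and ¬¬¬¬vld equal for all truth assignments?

E1: ¬¬(vld ∧ req ∨ ¬req ∧ vld)
    = vld ∧ req ∨ ¬req ∧ vld   — double negation
    = vld   — distribution
E2: ¬¬¬¬vld
    = ¬¬vld   — double negation
    = vld   — double negation
Both reduce to vld, so they are equivalent.

Yes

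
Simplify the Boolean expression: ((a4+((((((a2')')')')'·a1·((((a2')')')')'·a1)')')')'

((a4+((((((a2')')')')'·a1·((((a2')')')')'·a1)')')')'
= ((a4+((((((a2')')')')'·a1)')')')'
= ((a4+((((a2')')')')'·a1)')'
= a4+((((a2')')')')'·a1
= a4+((a2')')'·a1
= a4+a2'·a1

a4+a2'·a1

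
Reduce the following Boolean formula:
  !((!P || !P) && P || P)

!((!P || !P) && P || P)
= !(!P && P || P)
= !P

!P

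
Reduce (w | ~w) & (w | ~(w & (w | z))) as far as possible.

1

(w | ~w) & (w | ~(w & (w | z)))
= (w | ~w) & (w | ~w)   [absorption]
= w | ~w   [idempotence]
= 1   [complement]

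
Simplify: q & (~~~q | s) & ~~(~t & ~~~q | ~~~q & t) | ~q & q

0

q & (~~~q | s) & ~~(~t & ~~~q | ~~~q & t) | ~q & q
= q & (~~~q | s) & ~~~~~q | ~q & q   [distribution]
= q & (~~~q | s) & ~~~~~q   [complement / identity]
= q & (~~~q | s) & ~~~q   [double negation]
= q & ~~~q   [absorption]
= q & ~q   [double negation]
= 0   [complement]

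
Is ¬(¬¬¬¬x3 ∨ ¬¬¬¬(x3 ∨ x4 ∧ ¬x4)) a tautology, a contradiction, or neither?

¬(¬¬¬¬x3 ∨ ¬¬¬¬(x3 ∨ x4 ∧ ¬x4))
= ¬(¬¬x3 ∨ ¬¬¬¬(x3 ∨ x4 ∧ ¬x4))
= ¬x3 ∧ ¬¬¬(x3 ∨ x4 ∧ ¬x4)
= ¬x3 ∧ ¬¬¬x3
= ¬x3 ∧ ¬x3
= ¬x3
This depends on x3, so it is not a constant.

neither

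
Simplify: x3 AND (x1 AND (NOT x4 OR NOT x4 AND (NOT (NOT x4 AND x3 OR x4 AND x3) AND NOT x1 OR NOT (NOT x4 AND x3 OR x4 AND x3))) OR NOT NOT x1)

x3 AND (x1 AND (NOT x4 OR NOT x4 AND (NOT (NOT x4 AND x3 OR x4 AND x3) AND NOT x1 OR NOT (NOT x4 AND x3 OR x4 AND x3))) OR NOT NOT x1)
= x3 AND (x1 AND (NOT x4 OR NOT x4 AND NOT (NOT x4 AND x3 OR x4 AND x3)) OR NOT NOT x1)
= x3 AND (x1 AND (NOT x4 OR NOT x4 AND NOT x3) OR NOT NOT x1)
= x3 AND (x1 AND NOT x4 OR NOT NOT x1)
= x3 AND (x1 AND NOT x4 OR x1)
= x3 AND x1

x3 AND x1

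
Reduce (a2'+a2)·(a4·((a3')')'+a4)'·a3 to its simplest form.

a4'·a3

(a2'+a2)·(a4·((a3')')'+a4)'·a3
= (a4·((a3')')'+a4)'·a3
= (a4·a3'+a4)'·a3
= a4'·a3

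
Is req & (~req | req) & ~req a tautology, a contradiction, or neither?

req & (~req | req) & ~req
= req & ~req   — complement / identity
= 0   — complement

contradiction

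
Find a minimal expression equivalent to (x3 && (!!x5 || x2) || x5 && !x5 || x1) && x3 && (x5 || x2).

(x3 && (!!x5 || x2) || x5 && !x5 || x1) && x3 && (x5 || x2)
= (x3 && (!!x5 || x2) || x1) && x3 && (x5 || x2)   [complement / identity]
= (x3 && (x5 || x2) || x1) && x3 && (x5 || x2)   [double negation]
= x3 && (x5 || x2)   [absorption]

x3 && (x5 || x2)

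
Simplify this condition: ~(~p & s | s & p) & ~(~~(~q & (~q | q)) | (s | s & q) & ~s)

~(~p & s | s & p) & ~(~~(~q & (~q | q)) | (s | s & q) & ~s)
= ~(~p & s | s & p) & ~(~q & (~q | q) | (s | s & q) & ~s)   (double negation)
= ~s & ~(~q & (~q | q) | (s | s & q) & ~s)   (distribution)
= ~s & ~(~q & (~q | q) | s & ~s)   (absorption)
= ~s & ~(~q & (~q | q))   (complement / identity)
= ~s & ~~q   (complement / identity)
= ~s & q   (double negation)

~s & q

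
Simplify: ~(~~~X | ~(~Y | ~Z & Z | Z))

~(~~~X | ~(~Y | ~Z & Z | Z))
= ~(~~~X | ~(~Y | Z))   — complement / identity
= ~~X & (~Y | Z)   — De Morgan
= X & (~Y | Z)   — double negation

X & (~Y | Z)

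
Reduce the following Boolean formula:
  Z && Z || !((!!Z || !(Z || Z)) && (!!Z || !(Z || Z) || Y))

Z

Z && Z || !((!!Z || !(Z || Z)) && (!!Z || !(Z || Z) || Y))
= Z && Z || !(!!Z || !(Z || Z))   (absorption)
= Z && Z || !(!!Z || !Z)   (idempotence)
= Z && Z || !Z && Z   (De Morgan)
= Z   (distribution)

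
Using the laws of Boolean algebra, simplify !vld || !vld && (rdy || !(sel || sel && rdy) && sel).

!vld || !vld && (rdy || !(sel || sel && rdy) && sel)
= !vld || !vld && (rdy || !sel && sel)
= !vld || !vld && rdy
= !vld

!vld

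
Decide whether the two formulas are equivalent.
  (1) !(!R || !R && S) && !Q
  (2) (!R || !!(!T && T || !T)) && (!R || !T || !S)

No

E1: !(!R || !R && S) && !Q
    = !!R && !Q   [absorption]
    = R && !Q   [double negation]
E2: (!R || !!(!T && T || !T)) && (!R || !T || !S)
    = (!R || !!!T) && (!R || !T || !S)   [complement / identity]
    = (!R || !T) && (!R || !T || !S)   [double negation]
    = !R || !T   [absorption]
These differ: at Q=1, R=0, S=1, T=0, E1 = 0 but E2 = 1.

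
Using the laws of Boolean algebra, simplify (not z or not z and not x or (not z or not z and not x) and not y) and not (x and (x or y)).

(not z or not z and not x or (not z or not z and not x) and not y) and not (x and (x or y))
= (not z or not z and not x or (not z or not z and not x) and not y) and not x   (absorption)
= (not z or not z and not x) and not x   (absorption)
= not z and not x   (absorption)

not z and not x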